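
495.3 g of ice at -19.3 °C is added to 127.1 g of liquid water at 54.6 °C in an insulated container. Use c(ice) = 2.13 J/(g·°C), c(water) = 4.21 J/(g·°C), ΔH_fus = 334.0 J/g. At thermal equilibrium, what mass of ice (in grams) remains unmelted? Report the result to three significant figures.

m_ice remaining = 469 g

Heat to warm all ice to 0 °C: 495.3×2.13×19.3 = 20361 J
Heat released by water cooling to 0 °C: 127.1×4.21×54.6 = 29216 J
29216 J < 20361 + 495.3×334.0 = 185791.2 J, so not all ice melts; final T = 0 °C.
Heat left for melting: 29216 − 20361 = 8855 J
Mass melted = 8855 / 334.0 = 26.51 g
Ice remaining = 495.3 − 26.51 = 468.79 g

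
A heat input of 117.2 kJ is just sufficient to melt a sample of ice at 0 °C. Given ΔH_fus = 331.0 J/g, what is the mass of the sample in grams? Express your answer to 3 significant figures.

m = q / ΔH_fus = 117200 J / 331.0 J/g = 354 g

m = 354 g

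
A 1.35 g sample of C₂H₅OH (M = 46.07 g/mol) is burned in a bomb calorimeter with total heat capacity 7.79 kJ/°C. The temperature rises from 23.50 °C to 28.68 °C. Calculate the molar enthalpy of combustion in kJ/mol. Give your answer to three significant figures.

ΔT = 28.68 − 23.50 = 5.18 °C
q_cal = C_cal × ΔT = 7.79 × 5.18 = 40.3522 kJ
n = 1.35 / 46.07 = 0.02930 mol
q_rxn = −q_cal = -40.3522 kJ
ΔH = -40.3522 / 0.02930 = -1377 kJ/mol

ΔH = -1380 kJ/mol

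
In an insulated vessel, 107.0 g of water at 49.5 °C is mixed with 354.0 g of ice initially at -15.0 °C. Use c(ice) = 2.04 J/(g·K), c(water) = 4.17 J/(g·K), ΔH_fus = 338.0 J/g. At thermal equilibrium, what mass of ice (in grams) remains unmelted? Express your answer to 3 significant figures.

m_ice remaining = 321 g

Heat to warm all ice to 0 °C: 354.0×2.04×15.0 = 10832 J
Heat released by water cooling to 0 °C: 107.0×4.17×49.5 = 22086 J
22086 J < 10832 + 354.0×338.0 = 130484 J, so not all ice melts; final T = 0 °C.
Heat left for melting: 22086 − 10832 = 11254 J
Mass melted = 11254 / 338.0 = 33.30 g
Ice remaining = 354.0 − 33.30 = 320.70 g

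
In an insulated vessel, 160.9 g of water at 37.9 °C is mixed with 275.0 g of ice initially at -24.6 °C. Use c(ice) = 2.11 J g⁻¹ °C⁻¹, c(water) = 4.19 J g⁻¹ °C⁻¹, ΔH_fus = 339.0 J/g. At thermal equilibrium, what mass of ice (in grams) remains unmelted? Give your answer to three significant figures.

m_ice remaining = 242 g

Heat to warm all ice to 0 °C: 275.0×2.11×24.6 = 14274 J
Heat released by water cooling to 0 °C: 160.9×4.19×37.9 = 25551 J
25551 J < 14274 + 275.0×339.0 = 107499 J, so not all ice melts; final T = 0 °C.
Heat left for melting: 25551 − 14274 = 11277 J
Mass melted = 11277 / 339.0 = 33.27 g
Ice remaining = 275.0 − 33.27 = 241.73 g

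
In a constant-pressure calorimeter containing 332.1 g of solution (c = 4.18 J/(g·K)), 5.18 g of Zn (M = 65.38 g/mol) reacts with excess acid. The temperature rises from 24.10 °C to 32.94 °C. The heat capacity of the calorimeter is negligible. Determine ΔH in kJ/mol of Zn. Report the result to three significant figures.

|ΔT| = |32.94 − 24.10| = 8.84 °C
|q_surr| = (332.1 × 4.18) × 8.84 = 1388.178 × 8.84 = 12270 J
n(Zn) = 5.18 / 65.38 = 0.07923 mol
Temperature rose, so q_rxn = −|q_surr| = -12.27 kJ
ΔH = q_rxn / n = -154.9 kJ/mol

ΔH = -155 kJ/mol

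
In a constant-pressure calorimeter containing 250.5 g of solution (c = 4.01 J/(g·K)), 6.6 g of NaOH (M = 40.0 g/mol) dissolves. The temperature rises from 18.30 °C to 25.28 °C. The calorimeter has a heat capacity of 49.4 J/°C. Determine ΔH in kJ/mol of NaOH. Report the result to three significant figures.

ΔH = -44.6 kJ/mol

|ΔT| = |25.28 − 18.30| = 6.98 °C
|q_surr| = (250.5 × 4.01 + 49.4) × 6.98 = 1053.905 × 6.98 = 7356 J
n(NaOH) = 6.6 / 40.0 = 0.1650 mol
Temperature rose, so q_rxn = −|q_surr| = -7.356 kJ
ΔH = q_rxn / n = -44.58 kJ/mol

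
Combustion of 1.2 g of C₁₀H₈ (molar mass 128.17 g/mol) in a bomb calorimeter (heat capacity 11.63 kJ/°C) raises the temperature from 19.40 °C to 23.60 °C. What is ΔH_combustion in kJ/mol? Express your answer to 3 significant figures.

ΔT = 23.60 − 19.40 = 4.20 °C
q_cal = C_cal × ΔT = 11.63 × 4.20 = 48.846 kJ
n = 1.2 / 128.17 = 0.009363 mol
q_rxn = −q_cal = -48.846 kJ
ΔH = -48.846 / 0.009363 = -5217 kJ/mol

ΔH = -5220 kJ/mol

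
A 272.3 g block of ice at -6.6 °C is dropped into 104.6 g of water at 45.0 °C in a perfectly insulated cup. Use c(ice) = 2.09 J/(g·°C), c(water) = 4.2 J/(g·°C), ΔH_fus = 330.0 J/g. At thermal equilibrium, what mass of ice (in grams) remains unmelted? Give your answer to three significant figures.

Heat to warm all ice to 0 °C: 272.3×2.09×6.6 = 3756.1 J
Heat released by water cooling to 0 °C: 104.6×4.2×45.0 = 19769 J
19769 J < 3756.1 + 272.3×330.0 = 93615.1 J, so not all ice melts; final T = 0 °C.
Heat left for melting: 19769 − 3756.1 = 16012.9 J
Mass melted = 16012.9 / 330.0 = 48.52 g
Ice remaining = 272.3 − 48.52 = 223.78 g

m_ice remaining = 224 g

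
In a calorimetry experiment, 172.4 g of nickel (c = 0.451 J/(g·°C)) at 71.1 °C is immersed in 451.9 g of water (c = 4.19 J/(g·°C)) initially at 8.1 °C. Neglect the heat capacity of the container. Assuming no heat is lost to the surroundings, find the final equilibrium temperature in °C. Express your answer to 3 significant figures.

T_f = 10.6 °C

Heat lost by nickel = heat gained by water.
(172.4)(0.451)(71.1 − T) = (451.9)(4.19)(T − 8.1)
77.7524 (71.1 − T) = 1893.461 (T − 8.1)
5528.2 − 77.7524 T = 1893.461 T − 15337
20865.2 = 1971.2134 T
T = 10.58 °C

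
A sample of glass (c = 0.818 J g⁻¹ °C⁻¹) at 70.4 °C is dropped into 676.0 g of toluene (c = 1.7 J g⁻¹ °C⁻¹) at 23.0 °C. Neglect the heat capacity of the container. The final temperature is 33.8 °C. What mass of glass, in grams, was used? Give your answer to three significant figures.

q_gained = (676.0 × 1.7) × (33.8 − 23.0) = 12410 J
q_lost = m × 0.818 × (70.4 − 33.8) = 29.9388 m
m = 12410 / 29.9388 = 415 g

m = 415 g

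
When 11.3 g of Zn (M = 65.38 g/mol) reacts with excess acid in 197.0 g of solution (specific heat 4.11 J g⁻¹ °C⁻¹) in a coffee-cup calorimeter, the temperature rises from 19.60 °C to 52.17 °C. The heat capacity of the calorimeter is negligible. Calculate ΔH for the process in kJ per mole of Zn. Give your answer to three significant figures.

|ΔT| = |52.17 − 19.60| = 32.57 °C
|q_surr| = (197.0 × 4.11) × 32.57 = 809.67 × 32.57 = 26370 J
n(Zn) = 11.3 / 65.38 = 0.1728 mol
Temperature rose, so q_rxn = −|q_surr| = -26.37 kJ
ΔH = q_rxn / n = -152.6 kJ/mol

ΔH = -153 kJ/mol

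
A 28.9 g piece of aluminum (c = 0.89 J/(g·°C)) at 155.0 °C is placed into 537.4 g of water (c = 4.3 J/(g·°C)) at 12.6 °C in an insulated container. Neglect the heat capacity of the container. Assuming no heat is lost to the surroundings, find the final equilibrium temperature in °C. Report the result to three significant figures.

Heat lost by aluminum = heat gained by water.
(28.9)(0.89)(155.0 − T) = (537.4)(4.3)(T − 12.6)
25.721 (155.0 − T) = 2310.82 (T − 12.6)
3986.8 − 25.721 T = 2310.82 T − 29116
33102.8 = 2336.541 T
T = 14.17 °C

T_f = 14.2 °C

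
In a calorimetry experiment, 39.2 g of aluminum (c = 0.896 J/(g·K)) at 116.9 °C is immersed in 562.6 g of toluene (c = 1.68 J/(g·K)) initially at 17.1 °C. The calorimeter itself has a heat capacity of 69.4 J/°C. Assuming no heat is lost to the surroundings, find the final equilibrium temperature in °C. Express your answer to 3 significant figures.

T_f = 20.4 °C

Heat lost by aluminum = heat gained by toluene + calorimeter.
(39.2)(0.896)(116.9 − T) = [(562.6)(1.68) + 69.4](T − 17.1)
35.1232 (116.9 − T) = 1014.568 (T − 17.1)
4105.9 − 35.1232 T = 1014.568 T − 17349
21454.9 = 1049.6912 T
T = 20.44 °C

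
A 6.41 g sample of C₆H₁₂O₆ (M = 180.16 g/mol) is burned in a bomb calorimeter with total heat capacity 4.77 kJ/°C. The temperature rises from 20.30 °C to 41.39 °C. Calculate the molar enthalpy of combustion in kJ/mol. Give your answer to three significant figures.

ΔT = 41.39 − 20.30 = 21.09 °C
q_cal = C_cal × ΔT = 4.77 × 21.09 = 100.5993 kJ
n = 6.41 / 180.16 = 0.03558 mol
q_rxn = −q_cal = -100.5993 kJ
ΔH = -100.5993 / 0.03558 = -2827 kJ/mol

ΔH = -2830 kJ/mol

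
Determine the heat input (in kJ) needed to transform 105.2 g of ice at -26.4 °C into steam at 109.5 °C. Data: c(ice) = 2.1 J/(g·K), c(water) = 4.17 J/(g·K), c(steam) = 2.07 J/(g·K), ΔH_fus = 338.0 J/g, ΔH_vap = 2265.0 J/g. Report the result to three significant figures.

q = 326 kJ

q1 (heat ice -26.4→0.0 °C): 105.2 × 2.1 × 26.4 = 5832 J
q2 (melt at 0 °C): 105.2 × 338.0 = 35558 J
q3 (heat water 0.0→100.0 °C): 105.2 × 4.17 × 100.0 = 43868 J
q4 (vaporize at 100 °C): 105.2 × 2265.0 = 238278 J
q5 (heat steam 100.0→109.5 °C): 105.2 × 2.07 × 9.5 = 2069 J
Total: 5832 + 35558 + 43868 + 238278 + 2069 = 325605 J = 326 kJ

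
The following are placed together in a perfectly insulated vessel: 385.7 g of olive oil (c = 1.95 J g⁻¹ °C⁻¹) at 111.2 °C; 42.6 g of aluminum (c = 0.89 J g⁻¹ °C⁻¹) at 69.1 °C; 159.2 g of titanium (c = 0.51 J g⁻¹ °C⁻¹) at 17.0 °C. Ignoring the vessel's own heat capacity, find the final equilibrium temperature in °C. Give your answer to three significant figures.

Σ mᵢcᵢ(T − Tᵢ) = 0  ⇒  T = Σ mᵢcᵢTᵢ / Σ mᵢcᵢ
Σ mᵢcᵢ = 385.7×1.95 + 42.6×0.89 + 159.2×0.51 = 871.221
Σ mᵢcᵢTᵢ = 752.115×111.2 + 37.914×69.1 + 81.192×17.0 = 87635
T = 87635 / 871.221 = 100.6 °C

T_f = 101 °C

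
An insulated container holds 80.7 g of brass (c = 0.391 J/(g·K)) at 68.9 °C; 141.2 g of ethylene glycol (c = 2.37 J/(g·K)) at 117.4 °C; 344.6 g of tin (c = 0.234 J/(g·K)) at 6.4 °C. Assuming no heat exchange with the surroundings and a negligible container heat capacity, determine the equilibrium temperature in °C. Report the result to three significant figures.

T_f = 93.9 °C

Σ mᵢcᵢ(T − Tᵢ) = 0  ⇒  T = Σ mᵢcᵢTᵢ / Σ mᵢcᵢ
Σ mᵢcᵢ = 80.7×0.391 + 141.2×2.37 + 344.6×0.234 = 446.8341
Σ mᵢcᵢTᵢ = 31.5537×68.9 + 334.644×117.4 + 80.6364×6.4 = 41977
T = 41977 / 446.8341 = 93.94 °C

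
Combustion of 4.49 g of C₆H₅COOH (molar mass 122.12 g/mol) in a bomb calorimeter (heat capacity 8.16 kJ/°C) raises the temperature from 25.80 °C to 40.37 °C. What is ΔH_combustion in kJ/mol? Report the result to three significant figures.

ΔH = -3230 kJ/mol

ΔT = 40.37 − 25.80 = 14.57 °C
q_cal = C_cal × ΔT = 8.16 × 14.57 = 118.8912 kJ
n = 4.49 / 122.12 = 0.03677 mol
q_rxn = −q_cal = -118.8912 kJ
ΔH = -118.8912 / 0.03677 = -3233 kJ/mol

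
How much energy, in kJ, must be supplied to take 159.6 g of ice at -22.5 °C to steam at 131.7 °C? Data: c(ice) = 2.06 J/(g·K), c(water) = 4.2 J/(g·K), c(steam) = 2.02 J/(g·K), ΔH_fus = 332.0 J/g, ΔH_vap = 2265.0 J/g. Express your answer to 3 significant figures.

q1 (heat ice -22.5→0.0 °C): 159.6 × 2.06 × 22.5 = 7397 J
q2 (melt at 0 °C): 159.6 × 332.0 = 52987 J
q3 (heat water 0.0→100.0 °C): 159.6 × 4.2 × 100.0 = 67032 J
q4 (vaporize at 100 °C): 159.6 × 2265.0 = 361494 J
q5 (heat steam 100.0→131.7 °C): 159.6 × 2.02 × 31.7 = 10220 J
Total: 7397 + 52987 + 67032 + 361494 + 10220 = 499130 J = 499 kJ

q = 499 kJ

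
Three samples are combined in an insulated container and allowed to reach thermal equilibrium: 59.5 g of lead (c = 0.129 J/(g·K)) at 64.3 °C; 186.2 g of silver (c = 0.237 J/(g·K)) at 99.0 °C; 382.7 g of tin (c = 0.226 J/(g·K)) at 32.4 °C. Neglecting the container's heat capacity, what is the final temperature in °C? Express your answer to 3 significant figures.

Σ mᵢcᵢ(T − Tᵢ) = 0  ⇒  T = Σ mᵢcᵢTᵢ / Σ mᵢcᵢ
Σ mᵢcᵢ = 59.5×0.129 + 186.2×0.237 + 382.7×0.226 = 138.2951
Σ mᵢcᵢTᵢ = 7.6755×64.3 + 44.1294×99.0 + 86.4902×32.4 = 7664.6
T = 7664.6 / 138.2951 = 55.42 °C

T_f = 55.4 °C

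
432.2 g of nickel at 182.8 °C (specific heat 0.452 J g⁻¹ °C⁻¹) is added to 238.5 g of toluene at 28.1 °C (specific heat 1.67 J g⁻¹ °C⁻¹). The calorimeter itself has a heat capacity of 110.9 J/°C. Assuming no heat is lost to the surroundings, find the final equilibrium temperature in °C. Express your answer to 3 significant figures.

T_f = 71.0 °C

Heat lost by nickel = heat gained by toluene + calorimeter.
(432.2)(0.452)(182.8 − T) = [(238.5)(1.67) + 110.9](T − 28.1)
195.3544 (182.8 − T) = 509.195 (T − 28.1)
35711 − 195.3544 T = 509.195 T − 14308
50019 = 704.5494 T
T = 70.99 °C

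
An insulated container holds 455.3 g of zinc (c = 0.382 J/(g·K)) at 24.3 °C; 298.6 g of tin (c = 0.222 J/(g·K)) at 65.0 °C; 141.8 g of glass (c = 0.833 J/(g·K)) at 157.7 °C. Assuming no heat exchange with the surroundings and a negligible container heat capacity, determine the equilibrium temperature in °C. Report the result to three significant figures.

T_f = 75.8 °C

Σ mᵢcᵢ(T − Tᵢ) = 0  ⇒  T = Σ mᵢcᵢTᵢ / Σ mᵢcᵢ
Σ mᵢcᵢ = 455.3×0.382 + 298.6×0.222 + 141.8×0.833 = 358.3332
Σ mᵢcᵢTᵢ = 173.9246×24.3 + 66.2892×65.0 + 118.1194×157.7 = 27163
T = 27163 / 358.3332 = 75.80 °C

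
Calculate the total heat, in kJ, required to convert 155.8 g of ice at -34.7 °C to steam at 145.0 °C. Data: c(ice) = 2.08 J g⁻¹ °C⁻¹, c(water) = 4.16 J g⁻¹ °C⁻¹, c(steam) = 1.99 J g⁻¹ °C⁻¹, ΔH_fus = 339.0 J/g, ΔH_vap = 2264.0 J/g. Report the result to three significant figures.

q1 (heat ice -34.7→0.0 °C): 155.8 × 2.08 × 34.7 = 11245 J
q2 (melt at 0 °C): 155.8 × 339.0 = 52816 J
q3 (heat water 0.0→100.0 °C): 155.8 × 4.16 × 100.0 = 64813 J
q4 (vaporize at 100 °C): 155.8 × 2264.0 = 352731 J
q5 (heat steam 100.0→145.0 °C): 155.8 × 1.99 × 45.0 = 13952 J
Total: 11245 + 52816 + 64813 + 352731 + 13952 = 495557 J = 496 kJ

q = 496 kJ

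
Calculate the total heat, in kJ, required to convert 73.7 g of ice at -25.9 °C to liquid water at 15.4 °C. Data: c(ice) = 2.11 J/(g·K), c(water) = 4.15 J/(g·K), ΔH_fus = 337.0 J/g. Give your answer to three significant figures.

q1 (heat ice -25.9→0.0 °C): 73.7 × 2.11 × 25.9 = 4028 J
q2 (melt at 0 °C): 73.7 × 337.0 = 24837 J
q3 (heat water 0.0→15.4 °C): 73.7 × 4.15 × 15.4 = 4710 J
Total: 4028 + 24837 + 4710 = 33575 J = 33.6 kJ

q = 33.6 kJ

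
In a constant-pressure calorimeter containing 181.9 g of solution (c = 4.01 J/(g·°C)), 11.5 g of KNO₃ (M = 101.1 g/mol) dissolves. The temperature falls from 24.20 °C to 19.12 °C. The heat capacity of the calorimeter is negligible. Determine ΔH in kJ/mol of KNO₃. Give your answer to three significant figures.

|ΔT| = |19.12 − 24.20| = 5.08 °C
|q_surr| = (181.9 × 4.01) × 5.08 = 729.419 × 5.08 = 3705 J
n(KNO₃) = 11.5 / 101.1 = 0.1137 mol
Temperature fell, so q_rxn = +|q_surr| = 3.705 kJ
ΔH = q_rxn / n = 32.59 kJ/mol

ΔH = 32.6 kJ/mol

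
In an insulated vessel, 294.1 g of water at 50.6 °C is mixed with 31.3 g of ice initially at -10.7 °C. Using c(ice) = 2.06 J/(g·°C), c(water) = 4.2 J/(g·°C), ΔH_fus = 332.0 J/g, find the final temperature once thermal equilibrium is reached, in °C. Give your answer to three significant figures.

T_f = 37.6 °C

Heat to bring ice to 0 °C and melt it: q₁ = 31.3×2.06×10.7 + 31.3×332.0 = 11082 J
Heat the water can supply cooling to 0 °C: 294.1×4.2×50.6 = 62502.1 J > q₁, so all ice melts.
Energy balance: 294.1×4.2×(50.6 − T) = 11082 + 31.3×4.2×(T − 0)
1235.22(50.6 − T) = 11082 + 131.46 T
62502.1 − 11082 = 1366.68 T
T = 51420.1 / 1366.68 = 37.62 °C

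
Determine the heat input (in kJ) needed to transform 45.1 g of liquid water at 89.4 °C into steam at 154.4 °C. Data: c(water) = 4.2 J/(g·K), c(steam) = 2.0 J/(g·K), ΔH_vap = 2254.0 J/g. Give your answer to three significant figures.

q1 (heat water 89.4→100.0 °C): 45.1 × 4.2 × 10.6 = 2008 J
q2 (vaporize at 100 °C): 45.1 × 2254.0 = 101655 J
q3 (heat steam 100.0→154.4 °C): 45.1 × 2.0 × 54.4 = 4907 J
Total: 2008 + 101655 + 4907 = 108570 J = 109 kJ

q = 109 kJ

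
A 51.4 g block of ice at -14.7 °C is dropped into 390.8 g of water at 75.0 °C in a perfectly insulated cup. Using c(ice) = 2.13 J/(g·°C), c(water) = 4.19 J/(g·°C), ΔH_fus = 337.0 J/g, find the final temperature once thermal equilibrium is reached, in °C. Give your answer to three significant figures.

Heat to bring ice to 0 °C and melt it: q₁ = 51.4×2.13×14.7 + 51.4×337.0 = 18931 J
Heat the water can supply cooling to 0 °C: 390.8×4.19×75.0 = 122809 J > q₁, so all ice melts.
Energy balance: 390.8×4.19×(75.0 − T) = 18931 + 51.4×4.19×(T − 0)
1637.452(75.0 − T) = 18931 + 215.366 T
122809 − 18931 = 1852.818 T
T = 103878 / 1852.818 = 56.06 °C

T_f = 56.1 °C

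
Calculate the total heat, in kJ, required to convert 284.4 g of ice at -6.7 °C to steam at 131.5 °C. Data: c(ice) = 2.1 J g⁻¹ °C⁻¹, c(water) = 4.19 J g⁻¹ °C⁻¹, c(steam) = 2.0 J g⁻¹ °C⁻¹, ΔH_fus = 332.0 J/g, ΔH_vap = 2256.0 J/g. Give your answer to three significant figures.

q = 877 kJ

q1 (heat ice -6.7→0.0 °C): 284.4 × 2.1 × 6.7 = 4002 J
q2 (melt at 0 °C): 284.4 × 332.0 = 94421 J
q3 (heat water 0.0→100.0 °C): 284.4 × 4.19 × 100.0 = 119164 J
q4 (vaporize at 100 °C): 284.4 × 2256.0 = 641606 J
q5 (heat steam 100.0→131.5 °C): 284.4 × 2.0 × 31.5 = 17917 J
Total: 4002 + 94421 + 119164 + 641606 + 17917 = 877110 J = 877 kJ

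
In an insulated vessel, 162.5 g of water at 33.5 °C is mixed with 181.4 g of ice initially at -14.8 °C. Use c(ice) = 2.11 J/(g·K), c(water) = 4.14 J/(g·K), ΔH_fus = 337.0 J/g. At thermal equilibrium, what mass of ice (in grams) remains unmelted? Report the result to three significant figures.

Heat to warm all ice to 0 °C: 181.4×2.11×14.8 = 5664.8 J
Heat released by water cooling to 0 °C: 162.5×4.14×33.5 = 22537 J
22537 J < 5664.8 + 181.4×337.0 = 66796.6 J, so not all ice melts; final T = 0 °C.
Heat left for melting: 22537 − 5664.8 = 16872.2 J
Mass melted = 16872.2 / 337.0 = 50.07 g
Ice remaining = 181.4 − 50.07 = 131.33 g

m_ice remaining = 131 g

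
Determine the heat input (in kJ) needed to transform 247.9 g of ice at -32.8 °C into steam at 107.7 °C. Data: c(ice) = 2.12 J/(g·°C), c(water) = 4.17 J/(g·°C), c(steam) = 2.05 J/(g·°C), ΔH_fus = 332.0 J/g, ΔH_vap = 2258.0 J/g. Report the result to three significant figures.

q = 767 kJ

q1 (heat ice -32.8→0.0 °C): 247.9 × 2.12 × 32.8 = 17238 J
q2 (melt at 0 °C): 247.9 × 332.0 = 82303 J
q3 (heat water 0.0→100.0 °C): 247.9 × 4.17 × 100.0 = 103374 J
q4 (vaporize at 100 °C): 247.9 × 2258.0 = 559758 J
q5 (heat steam 100.0→107.7 °C): 247.9 × 2.05 × 7.7 = 3913 J
Total: 17238 + 82303 + 103374 + 559758 + 3913 = 766586 J = 767 kJ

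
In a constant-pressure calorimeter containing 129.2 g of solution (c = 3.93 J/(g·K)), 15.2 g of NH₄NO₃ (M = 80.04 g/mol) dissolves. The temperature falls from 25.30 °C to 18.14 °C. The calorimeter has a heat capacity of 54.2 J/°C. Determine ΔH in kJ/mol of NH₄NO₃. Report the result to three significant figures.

|ΔT| = |18.14 − 25.30| = 7.16 °C
|q_surr| = (129.2 × 3.93 + 54.2) × 7.16 = 561.956 × 7.16 = 4024 J
n(NH₄NO₃) = 15.2 / 80.04 = 0.1899 mol
Temperature fell, so q_rxn = +|q_surr| = 4.024 kJ
ΔH = q_rxn / n = 21.19 kJ/mol

ΔH = 21.2 kJ/mol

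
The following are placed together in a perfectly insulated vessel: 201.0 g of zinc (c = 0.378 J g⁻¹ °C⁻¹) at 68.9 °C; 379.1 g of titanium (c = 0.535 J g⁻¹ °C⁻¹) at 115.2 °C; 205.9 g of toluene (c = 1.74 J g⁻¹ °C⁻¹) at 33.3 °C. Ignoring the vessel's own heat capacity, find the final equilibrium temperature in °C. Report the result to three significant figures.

Σ mᵢcᵢ(T − Tᵢ) = 0  ⇒  T = Σ mᵢcᵢTᵢ / Σ mᵢcᵢ
Σ mᵢcᵢ = 201.0×0.378 + 379.1×0.535 + 205.9×1.74 = 637.0625
Σ mᵢcᵢTᵢ = 75.978×68.9 + 202.8185×115.2 + 358.266×33.3 = 40530
T = 40530 / 637.0625 = 63.62 °C

T_f = 63.6 °C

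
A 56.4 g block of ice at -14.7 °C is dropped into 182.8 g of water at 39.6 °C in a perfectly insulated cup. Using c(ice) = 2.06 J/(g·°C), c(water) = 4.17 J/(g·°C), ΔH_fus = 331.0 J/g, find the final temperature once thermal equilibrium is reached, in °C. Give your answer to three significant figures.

T_f = 9.83 °C

Heat to bring ice to 0 °C and melt it: q₁ = 56.4×2.06×14.7 + 56.4×331.0 = 20376.3 J
Heat the water can supply cooling to 0 °C: 182.8×4.17×39.6 = 30186.13 J > q₁, so all ice melts.
Energy balance: 182.8×4.17×(39.6 − T) = 20376.3 + 56.4×4.17×(T − 0)
762.276(39.6 − T) = 20376.3 + 235.188 T
30186.13 − 20376.3 = 997.464 T
T = 9809.83 / 997.464 = 9.8348 °C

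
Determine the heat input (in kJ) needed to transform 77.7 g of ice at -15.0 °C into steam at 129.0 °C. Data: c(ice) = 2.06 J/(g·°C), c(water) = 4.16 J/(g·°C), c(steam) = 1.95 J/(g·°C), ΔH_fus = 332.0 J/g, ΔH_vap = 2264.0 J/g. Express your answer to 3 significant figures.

q1 (heat ice -15.0→0.0 °C): 77.7 × 2.06 × 15.0 = 2401 J
q2 (melt at 0 °C): 77.7 × 332.0 = 25796 J
q3 (heat water 0.0→100.0 °C): 77.7 × 4.16 × 100.0 = 32323 J
q4 (vaporize at 100 °C): 77.7 × 2264.0 = 175913 J
q5 (heat steam 100.0→129.0 °C): 77.7 × 1.95 × 29.0 = 4394 J
Total: 2401 + 25796 + 32323 + 175913 + 4394 = 240827 J = 241 kJ

q = 241 kJ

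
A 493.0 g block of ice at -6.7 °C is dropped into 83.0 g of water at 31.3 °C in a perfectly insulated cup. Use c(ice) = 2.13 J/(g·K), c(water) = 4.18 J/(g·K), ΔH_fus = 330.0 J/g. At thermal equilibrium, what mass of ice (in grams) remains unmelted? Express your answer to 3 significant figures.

Heat to warm all ice to 0 °C: 493.0×2.13×6.7 = 7035.6 J
Heat released by water cooling to 0 °C: 83.0×4.18×31.3 = 10859 J
10859 J < 7035.6 + 493.0×330.0 = 169725.6 J, so not all ice melts; final T = 0 °C.
Heat left for melting: 10859 − 7035.6 = 3823.4 J
Mass melted = 3823.4 / 330.0 = 11.59 g
Ice remaining = 493.0 − 11.59 = 481.41 g

m_ice remaining = 481 g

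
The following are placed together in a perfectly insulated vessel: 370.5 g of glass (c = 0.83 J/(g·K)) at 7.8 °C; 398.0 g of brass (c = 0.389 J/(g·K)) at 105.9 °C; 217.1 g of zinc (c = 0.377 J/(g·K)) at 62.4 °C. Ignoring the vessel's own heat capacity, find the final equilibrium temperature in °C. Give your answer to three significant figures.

Σ mᵢcᵢ(T − Tᵢ) = 0  ⇒  T = Σ mᵢcᵢTᵢ / Σ mᵢcᵢ
Σ mᵢcᵢ = 370.5×0.83 + 398.0×0.389 + 217.1×0.377 = 544.1837
Σ mᵢcᵢTᵢ = 307.515×7.8 + 154.822×105.9 + 81.8467×62.4 = 23902
T = 23902 / 544.1837 = 43.92 °C

T_f = 43.9 °C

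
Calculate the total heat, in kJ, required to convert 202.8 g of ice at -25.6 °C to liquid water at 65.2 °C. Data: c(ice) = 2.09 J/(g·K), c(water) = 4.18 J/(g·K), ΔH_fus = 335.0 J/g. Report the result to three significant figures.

q1 (heat ice -25.6→0.0 °C): 202.8 × 2.09 × 25.6 = 10851 J
q2 (melt at 0 °C): 202.8 × 335.0 = 67938 J
q3 (heat water 0.0→65.2 °C): 202.8 × 4.18 × 65.2 = 55270 J
Total: 10851 + 67938 + 55270 = 134059 J = 134 kJ

q = 134 kJ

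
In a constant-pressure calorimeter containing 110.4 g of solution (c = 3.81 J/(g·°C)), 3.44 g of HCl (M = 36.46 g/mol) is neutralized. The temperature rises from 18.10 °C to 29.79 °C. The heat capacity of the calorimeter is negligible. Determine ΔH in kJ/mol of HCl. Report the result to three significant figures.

ΔH = -52.1 kJ/mol

|ΔT| = |29.79 − 18.10| = 11.69 °C
|q_surr| = (110.4 × 3.81) × 11.69 = 420.624 × 11.69 = 4917 J
n(HCl) = 3.44 / 36.46 = 0.09435 mol
Temperature rose, so q_rxn = −|q_surr| = -4.917 kJ
ΔH = q_rxn / n = -52.11 kJ/mol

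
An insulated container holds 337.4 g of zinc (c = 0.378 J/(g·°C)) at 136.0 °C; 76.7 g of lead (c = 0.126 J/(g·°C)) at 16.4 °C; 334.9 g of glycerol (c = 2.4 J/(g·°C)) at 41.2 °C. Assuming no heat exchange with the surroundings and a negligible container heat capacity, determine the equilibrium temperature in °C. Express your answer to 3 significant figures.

T_f = 53.8 °C

Σ mᵢcᵢ(T − Tᵢ) = 0  ⇒  T = Σ mᵢcᵢTᵢ / Σ mᵢcᵢ
Σ mᵢcᵢ = 337.4×0.378 + 76.7×0.126 + 334.9×2.4 = 940.9614
Σ mᵢcᵢTᵢ = 127.5372×136.0 + 9.6642×16.4 + 803.76×41.2 = 50618
T = 50618 / 940.9614 = 53.79 °C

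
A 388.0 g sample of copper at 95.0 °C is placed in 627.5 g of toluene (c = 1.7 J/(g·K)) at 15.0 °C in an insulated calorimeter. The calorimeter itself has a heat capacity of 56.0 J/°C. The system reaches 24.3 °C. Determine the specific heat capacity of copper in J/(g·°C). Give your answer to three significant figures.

c = 0.381 J/(g·°C)

q_gained = (627.5 × 1.7 + 56.0) × (24.3 − 15.0) = 10440 J
q_lost = 388.0 × c × (95.0 − 24.3) = 27431.6 c
Set equal: c = 10440 / 27431.6 = 0.381 J/(g·°C)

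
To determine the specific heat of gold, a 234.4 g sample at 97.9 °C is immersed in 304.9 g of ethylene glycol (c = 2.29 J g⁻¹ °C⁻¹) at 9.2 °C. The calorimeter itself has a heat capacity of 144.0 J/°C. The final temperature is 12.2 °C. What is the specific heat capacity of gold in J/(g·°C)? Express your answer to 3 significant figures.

q_gained = (304.9 × 2.29 + 144.0) × (12.2 − 9.2) = 2527 J
q_lost = 234.4 × c × (97.9 − 12.2) = 20088.08 c
Set equal: c = 2527 / 20088.08 = 0.126 J/(g·°C)

c = 0.126 J/(g·°C)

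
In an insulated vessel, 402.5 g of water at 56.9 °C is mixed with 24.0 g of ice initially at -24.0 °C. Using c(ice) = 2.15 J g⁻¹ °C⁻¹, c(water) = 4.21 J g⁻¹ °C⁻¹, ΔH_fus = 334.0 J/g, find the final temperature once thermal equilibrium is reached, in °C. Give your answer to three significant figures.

T_f = 48.5 °C

Heat to bring ice to 0 °C and melt it: q₁ = 24.0×2.15×24.0 + 24.0×334.0 = 9254.4 J
Heat the water can supply cooling to 0 °C: 402.5×4.21×56.9 = 96418.5 J > q₁, so all ice melts.
Energy balance: 402.5×4.21×(56.9 − T) = 9254.4 + 24.0×4.21×(T − 0)
1694.525(56.9 − T) = 9254.4 + 101.04 T
96418.5 − 9254.4 = 1795.565 T
T = 87164.1 / 1795.565 = 48.54 °C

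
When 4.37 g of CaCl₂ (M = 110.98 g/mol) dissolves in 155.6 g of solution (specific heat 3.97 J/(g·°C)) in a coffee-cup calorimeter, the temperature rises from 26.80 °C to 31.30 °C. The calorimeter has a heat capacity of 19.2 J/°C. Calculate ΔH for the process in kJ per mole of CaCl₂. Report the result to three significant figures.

ΔH = -72.8 kJ/mol

|ΔT| = |31.30 − 26.80| = 4.50 °C
|q_surr| = (155.6 × 3.97 + 19.2) × 4.50 = 636.932 × 4.50 = 2866 J
n(CaCl₂) = 4.37 / 110.98 = 0.03938 mol
Temperature rose, so q_rxn = −|q_surr| = -2.866 kJ
ΔH = q_rxn / n = -72.78 kJ/mol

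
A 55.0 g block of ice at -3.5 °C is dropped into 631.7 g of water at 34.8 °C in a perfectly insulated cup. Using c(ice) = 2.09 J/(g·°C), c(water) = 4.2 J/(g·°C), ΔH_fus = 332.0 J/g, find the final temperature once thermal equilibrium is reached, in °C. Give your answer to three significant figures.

T_f = 25.5 °C

Heat to bring ice to 0 °C and melt it: q₁ = 55.0×2.09×3.5 + 55.0×332.0 = 18662 J
Heat the water can supply cooling to 0 °C: 631.7×4.2×34.8 = 92329.3 J > q₁, so all ice melts.
Energy balance: 631.7×4.2×(34.8 − T) = 18662 + 55.0×4.2×(T − 0)
2653.14(34.8 − T) = 18662 + 231 T
92329.3 − 18662 = 2884.14 T
T = 73667.3 / 2884.14 = 25.54 °C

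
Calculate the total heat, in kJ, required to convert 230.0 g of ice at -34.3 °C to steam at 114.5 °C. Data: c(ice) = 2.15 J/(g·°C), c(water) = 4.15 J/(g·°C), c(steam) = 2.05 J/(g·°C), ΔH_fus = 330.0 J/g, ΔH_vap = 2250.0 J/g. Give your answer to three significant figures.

q1 (heat ice -34.3→0.0 °C): 230.0 × 2.15 × 34.3 = 16961 J
q2 (melt at 0 °C): 230.0 × 330.0 = 75900 J
q3 (heat water 0.0→100.0 °C): 230.0 × 4.15 × 100.0 = 95450 J
q4 (vaporize at 100 °C): 230.0 × 2250.0 = 517500 J
q5 (heat steam 100.0→114.5 °C): 230.0 × 2.05 × 14.5 = 6837 J
Total: 16961 + 75900 + 95450 + 517500 + 6837 = 712648 J = 713 kJ

q = 713 kJ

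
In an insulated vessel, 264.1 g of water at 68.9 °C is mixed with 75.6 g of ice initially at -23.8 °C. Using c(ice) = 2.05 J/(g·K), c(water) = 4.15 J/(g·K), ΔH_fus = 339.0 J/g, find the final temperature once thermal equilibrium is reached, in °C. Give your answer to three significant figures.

T_f = 32.8 °C

Heat to bring ice to 0 °C and melt it: q₁ = 75.6×2.05×23.8 + 75.6×339.0 = 29317 J
Heat the water can supply cooling to 0 °C: 264.1×4.15×68.9 = 75515.4 J > q₁, so all ice melts.
Energy balance: 264.1×4.15×(68.9 − T) = 29317 + 75.6×4.15×(T − 0)
1096.015(68.9 − T) = 29317 + 313.74 T
75515.4 − 29317 = 1409.755 T
T = 46198.4 / 1409.755 = 32.77 °C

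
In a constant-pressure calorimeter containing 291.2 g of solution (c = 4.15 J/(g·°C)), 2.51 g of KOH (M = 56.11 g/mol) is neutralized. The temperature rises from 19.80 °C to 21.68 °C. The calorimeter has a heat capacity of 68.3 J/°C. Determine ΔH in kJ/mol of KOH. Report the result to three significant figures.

ΔH = -53.7 kJ/mol

|ΔT| = |21.68 − 19.80| = 1.88 °C
|q_surr| = (291.2 × 4.15 + 68.3) × 1.88 = 1276.78 × 1.88 = 2400 J
n(KOH) = 2.51 / 56.11 = 0.04473 mol
Temperature rose, so q_rxn = −|q_surr| = -2.400 kJ
ΔH = q_rxn / n = -53.66 kJ/mol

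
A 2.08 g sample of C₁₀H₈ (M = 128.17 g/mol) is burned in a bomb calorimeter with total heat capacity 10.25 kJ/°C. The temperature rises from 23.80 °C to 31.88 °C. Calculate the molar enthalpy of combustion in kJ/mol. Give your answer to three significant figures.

ΔT = 31.88 − 23.80 = 8.08 °C
q_cal = C_cal × ΔT = 10.25 × 8.08 = 82.82 kJ
n = 2.08 / 128.17 = 0.01623 mol
q_rxn = −q_cal = -82.82 kJ
ΔH = -82.82 / 0.01623 = -5103 kJ/mol

ΔH = -5100 kJ/mol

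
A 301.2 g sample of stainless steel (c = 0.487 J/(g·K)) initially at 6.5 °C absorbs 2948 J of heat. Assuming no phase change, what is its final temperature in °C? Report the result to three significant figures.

ΔT = q / (m c) = 2948 / (301.2 × 0.487) = 20.10 °C
T_f = 6.5 + 20.10 = 26.60 °C

T_f = 26.6 °C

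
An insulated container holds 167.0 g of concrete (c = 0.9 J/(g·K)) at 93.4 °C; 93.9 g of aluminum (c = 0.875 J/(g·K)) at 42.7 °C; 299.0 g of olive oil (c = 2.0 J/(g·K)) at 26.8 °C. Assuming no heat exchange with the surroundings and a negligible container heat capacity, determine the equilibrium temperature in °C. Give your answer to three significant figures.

Σ mᵢcᵢ(T − Tᵢ) = 0  ⇒  T = Σ mᵢcᵢTᵢ / Σ mᵢcᵢ
Σ mᵢcᵢ = 167.0×0.9 + 93.9×0.875 + 299.0×2.0 = 830.4625
Σ mᵢcᵢTᵢ = 150.3×93.4 + 82.1625×42.7 + 598×26.8 = 33573
T = 33573 / 830.4625 = 40.43 °C

T_f = 40.4 °C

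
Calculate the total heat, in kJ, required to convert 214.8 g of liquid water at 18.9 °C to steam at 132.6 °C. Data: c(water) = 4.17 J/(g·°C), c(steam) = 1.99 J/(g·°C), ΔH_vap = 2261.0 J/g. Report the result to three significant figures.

q1 (heat water 18.9→100.0 °C): 214.8 × 4.17 × 81.1 = 72643 J
q2 (vaporize at 100 °C): 214.8 × 2261.0 = 485663 J
q3 (heat steam 100.0→132.6 °C): 214.8 × 1.99 × 32.6 = 13935 J
Total: 72643 + 485663 + 13935 = 572241 J = 572 kJ

q = 572 kJ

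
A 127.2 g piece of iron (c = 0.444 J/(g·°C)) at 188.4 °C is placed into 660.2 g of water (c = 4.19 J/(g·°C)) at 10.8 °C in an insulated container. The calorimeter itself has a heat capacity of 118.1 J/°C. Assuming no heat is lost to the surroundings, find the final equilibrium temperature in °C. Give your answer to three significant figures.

T_f = 14.2 °C

Heat lost by iron = heat gained by water + calorimeter.
(127.2)(0.444)(188.4 − T) = [(660.2)(4.19) + 118.1](T − 10.8)
56.4768 (188.4 − T) = 2884.338 (T − 10.8)
10640 − 56.4768 T = 2884.338 T − 31151
41791 = 2940.8148 T
T = 14.21 °C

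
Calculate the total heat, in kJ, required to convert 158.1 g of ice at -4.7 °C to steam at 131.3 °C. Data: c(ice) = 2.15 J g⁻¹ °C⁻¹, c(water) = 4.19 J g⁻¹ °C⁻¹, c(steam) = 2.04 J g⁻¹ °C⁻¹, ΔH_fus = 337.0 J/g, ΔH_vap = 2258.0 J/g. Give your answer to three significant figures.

q1 (heat ice -4.7→0.0 °C): 158.1 × 2.15 × 4.7 = 1598 J
q2 (melt at 0 °C): 158.1 × 337.0 = 53280 J
q3 (heat water 0.0→100.0 °C): 158.1 × 4.19 × 100.0 = 66244 J
q4 (vaporize at 100 °C): 158.1 × 2258.0 = 356990 J
q5 (heat steam 100.0→131.3 °C): 158.1 × 2.04 × 31.3 = 10095 J
Total: 1598 + 53280 + 66244 + 356990 + 10095 = 488207 J = 488 kJ

q = 488 kJ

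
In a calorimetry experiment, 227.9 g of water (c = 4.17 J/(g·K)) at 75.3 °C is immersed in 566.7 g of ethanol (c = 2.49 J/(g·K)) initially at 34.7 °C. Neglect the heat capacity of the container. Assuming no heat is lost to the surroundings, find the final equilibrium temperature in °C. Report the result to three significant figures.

T_f = 51.0 °C

Heat lost by water = heat gained by ethanol.
(227.9)(4.17)(75.3 − T) = (566.7)(2.49)(T − 34.7)
950.343 (75.3 − T) = 1411.083 (T − 34.7)
71561 − 950.343 T = 1411.083 T − 48965
120526 = 2361.426 T
T = 51.04 °C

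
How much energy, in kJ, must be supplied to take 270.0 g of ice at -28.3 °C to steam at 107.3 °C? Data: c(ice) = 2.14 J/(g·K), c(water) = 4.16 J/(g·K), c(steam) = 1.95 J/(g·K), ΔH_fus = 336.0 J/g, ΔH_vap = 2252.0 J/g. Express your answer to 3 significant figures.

q = 831 kJ

q1 (heat ice -28.3→0.0 °C): 270.0 × 2.14 × 28.3 = 16352 J
q2 (melt at 0 °C): 270.0 × 336.0 = 90720 J
q3 (heat water 0.0→100.0 °C): 270.0 × 4.16 × 100.0 = 112320 J
q4 (vaporize at 100 °C): 270.0 × 2252.0 = 608040 J
q5 (heat steam 100.0→107.3 °C): 270.0 × 1.95 × 7.3 = 3843 J
Total: 16352 + 90720 + 112320 + 608040 + 3843 = 831275 J = 831 kJ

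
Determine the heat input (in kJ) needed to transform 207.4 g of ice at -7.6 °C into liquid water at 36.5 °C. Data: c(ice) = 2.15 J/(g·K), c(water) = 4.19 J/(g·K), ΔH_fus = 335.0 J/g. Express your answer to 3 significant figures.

q1 (heat ice -7.6→0.0 °C): 207.4 × 2.15 × 7.6 = 3389 J
q2 (melt at 0 °C): 207.4 × 335.0 = 69479 J
q3 (heat water 0.0→36.5 °C): 207.4 × 4.19 × 36.5 = 31719 J
Total: 3389 + 69479 + 31719 = 104587 J = 105 kJ

q = 105 kJ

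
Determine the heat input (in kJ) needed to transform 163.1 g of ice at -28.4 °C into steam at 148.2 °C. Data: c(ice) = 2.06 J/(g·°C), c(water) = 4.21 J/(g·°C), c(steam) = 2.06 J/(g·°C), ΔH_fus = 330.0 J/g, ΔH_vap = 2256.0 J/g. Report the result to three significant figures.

q = 516 kJ

q1 (heat ice -28.4→0.0 °C): 163.1 × 2.06 × 28.4 = 9542 J
q2 (melt at 0 °C): 163.1 × 330.0 = 53823 J
q3 (heat water 0.0→100.0 °C): 163.1 × 4.21 × 100.0 = 68665 J
q4 (vaporize at 100 °C): 163.1 × 2256.0 = 367954 J
q5 (heat steam 100.0→148.2 °C): 163.1 × 2.06 × 48.2 = 16195 J
Total: 9542 + 53823 + 68665 + 367954 + 16195 = 516179 J = 516 kJ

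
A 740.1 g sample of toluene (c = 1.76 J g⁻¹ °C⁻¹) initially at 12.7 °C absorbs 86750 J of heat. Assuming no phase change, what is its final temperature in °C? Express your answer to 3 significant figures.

ΔT = q / (m c) = 86750 / (740.1 × 1.76) = 66.60 °C
T_f = 12.7 + 66.60 = 79.30 °C

T_f = 79.3 °C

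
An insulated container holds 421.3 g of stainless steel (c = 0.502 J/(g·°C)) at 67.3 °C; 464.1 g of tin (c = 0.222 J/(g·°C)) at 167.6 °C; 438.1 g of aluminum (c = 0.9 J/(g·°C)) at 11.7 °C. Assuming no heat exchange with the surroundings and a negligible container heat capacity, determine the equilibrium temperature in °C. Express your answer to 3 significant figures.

T_f = 51.0 °C

Σ mᵢcᵢ(T − Tᵢ) = 0  ⇒  T = Σ mᵢcᵢTᵢ / Σ mᵢcᵢ
Σ mᵢcᵢ = 421.3×0.502 + 464.1×0.222 + 438.1×0.9 = 708.8128
Σ mᵢcᵢTᵢ = 211.4926×67.3 + 103.0302×167.6 + 394.29×11.7 = 36115
T = 36115 / 708.8128 = 50.95 °C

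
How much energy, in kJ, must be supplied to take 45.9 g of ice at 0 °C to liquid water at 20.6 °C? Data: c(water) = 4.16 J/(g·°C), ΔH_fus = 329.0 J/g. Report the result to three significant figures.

q1 (melt at 0 °C): 45.9 × 329.0 = 15101 J
q2 (heat water 0.0→20.6 °C): 45.9 × 4.16 × 20.6 = 3933 J
Total: 15101 + 3933 = 19034 J = 19.0 kJ

q = 19.0 kJ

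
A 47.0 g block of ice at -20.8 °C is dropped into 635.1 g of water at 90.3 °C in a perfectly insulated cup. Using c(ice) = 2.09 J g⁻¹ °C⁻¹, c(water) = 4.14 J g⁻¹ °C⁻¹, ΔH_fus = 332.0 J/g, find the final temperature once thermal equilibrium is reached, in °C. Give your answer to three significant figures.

Heat to bring ice to 0 °C and melt it: q₁ = 47.0×2.09×20.8 + 47.0×332.0 = 17647 J
Heat the water can supply cooling to 0 °C: 635.1×4.14×90.3 = 237427 J > q₁, so all ice melts.
Energy balance: 635.1×4.14×(90.3 − T) = 17647 + 47.0×4.14×(T − 0)
2629.314(90.3 − T) = 17647 + 194.58 T
237427 − 17647 = 2823.894 T
T = 219780 / 2823.894 = 77.83 °C

T_f = 77.8 °C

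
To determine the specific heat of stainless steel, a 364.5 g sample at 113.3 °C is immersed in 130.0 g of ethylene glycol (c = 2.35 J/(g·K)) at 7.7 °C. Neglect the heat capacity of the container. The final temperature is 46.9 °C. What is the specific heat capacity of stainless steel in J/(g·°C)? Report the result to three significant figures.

q_gained = (130.0 × 2.35) × (46.9 − 7.7) = 11980 J
q_lost = 364.5 × c × (113.3 − 46.9) = 24202.8 c
Set equal: c = 11980 / 24202.8 = 0.495 J/(g·°C)

c = 0.495 J/(g·°C)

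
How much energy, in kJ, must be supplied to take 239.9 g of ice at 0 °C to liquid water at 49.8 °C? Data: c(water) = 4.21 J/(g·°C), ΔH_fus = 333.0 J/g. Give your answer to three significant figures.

q1 (melt at 0 °C): 239.9 × 333.0 = 79887 J
q2 (heat water 0.0→49.8 °C): 239.9 × 4.21 × 49.8 = 50297 J
Total: 79887 + 50297 = 130184 J = 130 kJ

q = 130 kJ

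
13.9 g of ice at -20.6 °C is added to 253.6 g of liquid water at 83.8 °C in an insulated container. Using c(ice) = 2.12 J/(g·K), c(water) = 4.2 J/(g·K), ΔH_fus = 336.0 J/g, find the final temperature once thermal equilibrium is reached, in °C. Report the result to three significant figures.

Heat to bring ice to 0 °C and melt it: q₁ = 13.9×2.12×20.6 + 13.9×336.0 = 5277.4 J
Heat the water can supply cooling to 0 °C: 253.6×4.2×83.8 = 89257.1 J > q₁, so all ice melts.
Energy balance: 253.6×4.2×(83.8 − T) = 5277.4 + 13.9×4.2×(T − 0)
1065.12(83.8 − T) = 5277.4 + 58.38 T
89257.1 − 5277.4 = 1123.50 T
T = 83979.7 / 1123.50 = 74.748 °C

T_f = 74.7 °C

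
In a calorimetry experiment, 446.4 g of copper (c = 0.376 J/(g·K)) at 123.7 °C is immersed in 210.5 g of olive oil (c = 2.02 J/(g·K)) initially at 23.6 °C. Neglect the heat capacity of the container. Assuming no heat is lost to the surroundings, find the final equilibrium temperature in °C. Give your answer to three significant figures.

T_f = 51.9 °C

Heat lost by copper = heat gained by olive oil.
(446.4)(0.376)(123.7 − T) = (210.5)(2.02)(T − 23.6)
167.8464 (123.7 − T) = 425.21 (T − 23.6)
20763 − 167.8464 T = 425.21 T − 10035
30798 = 593.0564 T
T = 51.93 °C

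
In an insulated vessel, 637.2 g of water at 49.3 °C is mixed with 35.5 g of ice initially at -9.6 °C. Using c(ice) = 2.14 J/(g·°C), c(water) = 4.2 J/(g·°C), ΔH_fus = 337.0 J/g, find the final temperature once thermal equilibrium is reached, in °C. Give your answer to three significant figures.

Heat to bring ice to 0 °C and melt it: q₁ = 35.5×2.14×9.6 + 35.5×337.0 = 12693 J
Heat the water can supply cooling to 0 °C: 637.2×4.2×49.3 = 131939 J > q₁, so all ice melts.
Energy balance: 637.2×4.2×(49.3 − T) = 12693 + 35.5×4.2×(T − 0)
2676.24(49.3 − T) = 12693 + 149.1 T
131939 − 12693 = 2825.34 T
T = 119246 / 2825.34 = 42.21 °C

T_f = 42.2 °C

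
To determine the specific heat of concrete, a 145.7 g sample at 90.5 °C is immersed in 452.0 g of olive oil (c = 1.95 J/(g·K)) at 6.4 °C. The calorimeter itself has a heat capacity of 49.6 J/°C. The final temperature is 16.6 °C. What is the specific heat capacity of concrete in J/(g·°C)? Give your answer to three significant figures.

c = 0.882 J/(g·°C)

q_gained = (452.0 × 1.95 + 49.6) × (16.6 − 6.4) = 9496 J
q_lost = 145.7 × c × (90.5 − 16.6) = 10767.23 c
Set equal: c = 9496 / 10767.23 = 0.882 J/(g·°C)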